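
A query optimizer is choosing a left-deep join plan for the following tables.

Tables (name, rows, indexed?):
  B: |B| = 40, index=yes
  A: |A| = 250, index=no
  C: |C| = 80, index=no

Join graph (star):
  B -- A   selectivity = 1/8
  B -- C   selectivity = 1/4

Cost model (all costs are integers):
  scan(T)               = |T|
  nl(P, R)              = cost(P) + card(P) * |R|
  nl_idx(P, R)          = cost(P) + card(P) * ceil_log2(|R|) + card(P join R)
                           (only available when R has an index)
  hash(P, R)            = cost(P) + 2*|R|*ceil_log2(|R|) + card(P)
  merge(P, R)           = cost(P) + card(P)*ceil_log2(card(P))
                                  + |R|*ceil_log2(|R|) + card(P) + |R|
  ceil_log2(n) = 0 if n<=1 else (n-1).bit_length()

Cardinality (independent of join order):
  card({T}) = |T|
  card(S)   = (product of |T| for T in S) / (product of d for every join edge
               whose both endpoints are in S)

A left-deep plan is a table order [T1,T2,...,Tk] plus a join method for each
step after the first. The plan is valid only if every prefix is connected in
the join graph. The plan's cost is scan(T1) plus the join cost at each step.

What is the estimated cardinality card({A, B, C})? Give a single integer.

25000

Tables in S: A(250), B(40), C(80)
Edges inside S: B-A(d=8), B-C(d=4)
numerator = 250 * 40 * 80 = 800000
denominator = 8 * 4 = 32
card(S) = 800000 / 32 = 25000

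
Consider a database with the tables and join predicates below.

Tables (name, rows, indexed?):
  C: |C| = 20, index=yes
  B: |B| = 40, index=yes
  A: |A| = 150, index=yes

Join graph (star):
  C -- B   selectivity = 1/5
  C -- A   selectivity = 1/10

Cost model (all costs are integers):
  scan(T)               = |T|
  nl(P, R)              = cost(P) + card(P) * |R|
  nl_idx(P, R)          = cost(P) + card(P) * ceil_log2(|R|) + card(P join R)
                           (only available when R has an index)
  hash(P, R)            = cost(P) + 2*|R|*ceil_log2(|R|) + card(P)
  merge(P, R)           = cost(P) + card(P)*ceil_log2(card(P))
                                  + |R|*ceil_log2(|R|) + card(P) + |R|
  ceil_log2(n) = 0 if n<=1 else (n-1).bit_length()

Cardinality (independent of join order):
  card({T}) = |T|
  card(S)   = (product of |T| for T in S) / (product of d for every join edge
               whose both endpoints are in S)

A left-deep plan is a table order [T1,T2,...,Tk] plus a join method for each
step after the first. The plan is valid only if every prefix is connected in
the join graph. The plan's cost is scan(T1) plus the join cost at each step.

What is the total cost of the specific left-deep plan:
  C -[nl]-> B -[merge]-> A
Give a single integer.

3610

step 1: scan C: cost=20, card=20
step 2: join B via nl
    card(P join B) = 20*40/(5) = 160
    cost = 20 + 20*40 = 820
step 3: join A via merge
    card(P join A) = 160*150/(10) = 2400
    cost = 820 + 160*8 + 150*8 + 160 + 150 = 3610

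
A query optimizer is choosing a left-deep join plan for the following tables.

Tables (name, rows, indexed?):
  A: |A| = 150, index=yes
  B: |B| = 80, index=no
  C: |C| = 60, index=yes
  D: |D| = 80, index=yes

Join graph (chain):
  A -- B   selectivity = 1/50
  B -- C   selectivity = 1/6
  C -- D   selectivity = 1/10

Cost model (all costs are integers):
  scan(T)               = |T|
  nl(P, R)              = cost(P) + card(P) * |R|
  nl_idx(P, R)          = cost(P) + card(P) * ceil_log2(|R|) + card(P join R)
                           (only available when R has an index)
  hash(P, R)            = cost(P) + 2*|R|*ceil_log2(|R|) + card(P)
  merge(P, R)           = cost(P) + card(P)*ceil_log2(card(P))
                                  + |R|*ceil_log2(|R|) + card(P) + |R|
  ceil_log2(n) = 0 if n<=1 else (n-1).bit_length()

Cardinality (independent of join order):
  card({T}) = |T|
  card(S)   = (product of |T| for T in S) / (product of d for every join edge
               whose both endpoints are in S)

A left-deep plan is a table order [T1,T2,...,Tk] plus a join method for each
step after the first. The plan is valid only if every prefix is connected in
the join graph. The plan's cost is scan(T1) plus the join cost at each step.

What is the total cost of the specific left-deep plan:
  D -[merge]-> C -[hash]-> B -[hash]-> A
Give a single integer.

11540

step 1: scan D: cost=80, card=80
step 2: join C via merge
    card(P join C) = 80*60/(10) = 480
    cost = 80 + 80*7 + 60*6 + 80 + 60 = 1140
step 3: join B via hash
    card(P join B) = 480*80/(6) = 6400
    cost = 1140 + 2*80*7 + 480 = 2740
step 4: join A via hash
    card(P join A) = 6400*150/(50) = 19200
    cost = 2740 + 2*150*8 + 6400 = 11540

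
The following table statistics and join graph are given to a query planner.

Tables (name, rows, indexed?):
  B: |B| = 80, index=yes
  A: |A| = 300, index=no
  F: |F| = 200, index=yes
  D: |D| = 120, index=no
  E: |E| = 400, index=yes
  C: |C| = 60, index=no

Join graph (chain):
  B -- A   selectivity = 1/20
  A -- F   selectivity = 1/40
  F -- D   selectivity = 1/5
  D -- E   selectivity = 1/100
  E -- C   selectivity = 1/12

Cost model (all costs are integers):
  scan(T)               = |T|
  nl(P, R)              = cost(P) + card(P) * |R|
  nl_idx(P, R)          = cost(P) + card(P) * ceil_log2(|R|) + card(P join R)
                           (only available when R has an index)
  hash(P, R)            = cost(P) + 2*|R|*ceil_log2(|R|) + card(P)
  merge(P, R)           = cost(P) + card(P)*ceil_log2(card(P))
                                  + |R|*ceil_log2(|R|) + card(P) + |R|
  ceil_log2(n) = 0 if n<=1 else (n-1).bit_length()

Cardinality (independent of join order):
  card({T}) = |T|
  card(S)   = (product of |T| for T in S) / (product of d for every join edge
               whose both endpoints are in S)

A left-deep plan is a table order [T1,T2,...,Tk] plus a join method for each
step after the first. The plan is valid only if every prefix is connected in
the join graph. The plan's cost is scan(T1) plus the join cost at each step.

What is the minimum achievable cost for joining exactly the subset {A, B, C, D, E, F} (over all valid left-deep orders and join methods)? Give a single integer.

Selinger DP over subsets of {A,B,C,D,E,F}:
  {B}: scan cost=80, card=80
  {A}: scan cost=300, card=300
  {F}: scan cost=200, card=200
  {D}: scan cost=120, card=120
  {E}: scan cost=400, card=400
  {C}: scan cost=60, card=60
  {AB}: card=1200; try (B,hash)→1720, (B,nl_idx)→3600, (A,merge)→3720, (B,merge)→3940, (A,hash)→5560, (A,nl)→24080 …(+1); best=1720 via (B,hash)
  {AF}: card=1500; try (F,hash)→3800, (F,nl_idx)→4200, (A,merge)→5000, (F,merge)→5100, (A,hash)→5800, (A,nl)→60200 …(+1); best=3800 via (F,hash)
  {DF}: card=4800; try (D,hash)→2080, (F,merge)→2880, (D,merge)→2960, (F,hash)→3440, (F,nl_idx)→5880, (F,nl)→24120 …(+1); best=2080 via (D,hash)
  {DE}: card=480; try (E,nl_idx)→1680, (D,hash)→2480, (E,merge)→5080, (D,merge)→5360, (E,hash)→7440, (E,nl)→48120 …(+1); best=1680 via (E,nl_idx)
  {CE}: card=2000; try (C,hash)→1520, (E,nl_idx)→2600, (E,merge)→4480, (C,merge)→4820, (E,hash)→7320, (E,nl)→24060 …(+1); best=1520 via (C,hash)
  {ABF}: card=6000; try (F,hash)→6120, (B,hash)→6420, (F,nl_idx)→17320, (F,merge)→17920, (B,nl_idx)→20300, (B,merge)→22440 …(+2); best=6120 via (F,hash)
  {ADF}: card=36000; try (D,hash)→6980, (A,hash)→12280, (D,merge)→22760, (A,merge)→72280, (D,nl)→183800, (A,nl)→1442080; best=6980 via (D,hash)
  {DEF}: card=19200; try (F,hash)→5360, (F,merge)→8280, (E,hash)→14080, (F,nl_idx)→24720, (E,nl_idx)→64480, (E,merge)→73280 …(+2); best=5360 via (F,hash)
  {CDE}: card=2400; try (C,hash)→2880, (D,hash)→5200, (C,merge)→6900, (D,merge)→26480, (C,nl)→30480, (D,nl)→241520; best=2880 via (C,hash)
  {ABDF}: card=144000; try (D,hash)→13800, (B,hash)→44100, (D,merge)→91080, (B,nl_idx)→402980, (B,merge)→619620, (D,nl)→726120 …(+1); best=13800 via (D,hash)
  {ADEF}: card=144000; try (A,hash)→29960, (E,hash)→50180, (A,merge)→315560, (E,nl_idx)→474980, (E,merge)→622980, (A,nl)→5765360 …(+1); best=29960 via (A,hash)
  {CDEF}: card=96000; try (F,hash)→8480, (C,hash)→25280, (F,merge)→35880, (F,nl_idx)→118080, (C,merge)→312980, (F,nl)→482880 …(+1); best=8480 via (F,hash)
  {ABDEF}: card=576000; try (E,hash)→165000, (B,hash)→175080, (B,nl_idx)→1613960, (E,nl_idx)→1885800, (E,merge)→2753800, (B,merge)→2766600 …(+2); best=165000 via (E,hash)
  {ACDEF}: card=720000; try (A,hash)→109880, (C,hash)→174680, (A,merge)→1739480, (C,merge)→2766380, (C,nl)→8669960, (A,nl)→28808480; best=109880 via (A,hash)
  {ABCDEF}: card=2880000; try (C,hash)→741720, (B,hash)→831000, (B,nl_idx)→8029880, (C,merge)→12261420, (B,merge)→15230520, (C,nl)→34725000 …(+1); best=741720 via (C,hash)

741720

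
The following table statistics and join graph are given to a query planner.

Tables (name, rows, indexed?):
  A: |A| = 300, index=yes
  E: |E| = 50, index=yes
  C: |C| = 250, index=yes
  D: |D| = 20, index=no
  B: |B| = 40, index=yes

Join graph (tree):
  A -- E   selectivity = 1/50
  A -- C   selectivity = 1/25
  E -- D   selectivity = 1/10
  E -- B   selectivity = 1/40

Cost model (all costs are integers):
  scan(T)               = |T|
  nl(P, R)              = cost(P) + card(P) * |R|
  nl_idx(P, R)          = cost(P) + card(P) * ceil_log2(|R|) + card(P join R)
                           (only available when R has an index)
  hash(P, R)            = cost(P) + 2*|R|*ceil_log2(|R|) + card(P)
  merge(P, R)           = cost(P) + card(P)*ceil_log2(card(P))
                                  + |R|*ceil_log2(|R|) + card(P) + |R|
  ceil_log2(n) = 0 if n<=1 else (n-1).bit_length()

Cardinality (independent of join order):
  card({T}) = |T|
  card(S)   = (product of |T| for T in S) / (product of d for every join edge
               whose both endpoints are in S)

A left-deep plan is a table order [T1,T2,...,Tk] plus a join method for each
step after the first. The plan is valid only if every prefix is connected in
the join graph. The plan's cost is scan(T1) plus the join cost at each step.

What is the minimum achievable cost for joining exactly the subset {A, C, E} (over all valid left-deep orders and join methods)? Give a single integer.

Selinger DP over subsets of {A,C,E}:
  {A}: scan cost=300, card=300
  {E}: scan cost=50, card=50
  {C}: scan cost=250, card=250
  {AE}: card=300; try (A,nl_idx)→800, (E,hash)→1200, (E,nl_idx)→2400, (A,merge)→3400, (E,merge)→3650, (A,hash)→5500 …(+2); best=800 via (A,nl_idx)
  {AC}: card=3000; try (C,hash)→4600, (A,merge)→5500, (A,nl_idx)→5500, (C,merge)→5550, (C,nl_idx)→5700, (A,hash)→5900 …(+2); best=4600 via (C,hash)
  {ACE}: card=3000; try (C,hash)→5100, (C,merge)→6050, (C,nl_idx)→6200, (E,hash)→8200, (E,nl_idx)→25600, (E,merge)→43950 …(+2); best=5100 via (C,hash)

5100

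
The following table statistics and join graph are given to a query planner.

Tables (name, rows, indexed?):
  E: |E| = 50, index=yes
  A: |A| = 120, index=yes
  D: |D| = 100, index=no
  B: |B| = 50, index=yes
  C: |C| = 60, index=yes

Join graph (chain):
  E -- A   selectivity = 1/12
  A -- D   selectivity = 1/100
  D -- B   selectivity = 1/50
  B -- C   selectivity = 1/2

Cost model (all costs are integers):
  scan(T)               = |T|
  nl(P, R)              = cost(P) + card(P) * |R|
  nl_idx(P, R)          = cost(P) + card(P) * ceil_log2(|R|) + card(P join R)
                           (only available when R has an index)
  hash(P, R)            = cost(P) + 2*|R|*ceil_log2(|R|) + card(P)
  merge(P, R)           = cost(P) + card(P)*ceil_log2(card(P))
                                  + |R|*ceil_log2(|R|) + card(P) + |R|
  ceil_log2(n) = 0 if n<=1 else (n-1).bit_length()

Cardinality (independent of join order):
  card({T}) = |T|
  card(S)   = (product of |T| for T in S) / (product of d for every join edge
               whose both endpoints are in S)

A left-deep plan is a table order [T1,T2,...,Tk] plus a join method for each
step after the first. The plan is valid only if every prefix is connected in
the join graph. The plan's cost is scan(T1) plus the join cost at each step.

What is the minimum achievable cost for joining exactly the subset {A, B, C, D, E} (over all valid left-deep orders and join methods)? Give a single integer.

Selinger DP over subsets of {A,B,C,D,E}:
  {E}: scan cost=50, card=50
  {A}: scan cost=120, card=120
  {D}: scan cost=100, card=100
  {B}: scan cost=50, card=50
  {C}: scan cost=60, card=60
  {AE}: card=500; try (E,hash)→840, (A,nl_idx)→900, (E,nl_idx)→1340, (A,merge)→1360, (E,merge)→1430, (A,hash)→1780 …(+2); best=840 via (E,hash)
  {AD}: card=120; try (A,nl_idx)→920, (D,hash)→1640, (A,merge)→1860, (D,merge)→1880, (A,hash)→1880, (A,nl)→12100 …(+1); best=920 via (A,nl_idx)
  {BD}: card=100; try (B,hash)→800, (B,nl_idx)→800, (D,merge)→1200, (B,merge)→1250, (D,hash)→1500, (D,nl)→5050 …(+1); best=800 via (B,hash)
  {BC}: card=1500; try (B,hash)→720, (C,hash)→820, (C,merge)→820, (B,merge)→830, (C,nl_idx)→1850, (B,nl_idx)→1920 …(+2); best=720 via (B,hash)
  {ADE}: card=500; try (E,hash)→1640, (E,nl_idx)→2140, (E,merge)→2230, (D,hash)→2740, (D,merge)→6640, (E,nl)→6920 …(+1); best=1640 via (E,hash)
  {ABD}: card=120; try (A,nl_idx)→1620, (B,hash)→1640, (B,nl_idx)→1760, (B,merge)→2230, (A,merge)→2560, (A,hash)→2580 …(+2); best=1620 via (A,nl_idx)
  {BCD}: card=3000; try (C,hash)→1620, (C,merge)→2020, (D,hash)→3620, (C,nl_idx)→4400, (C,nl)→6800, (D,merge)→19520 …(+1); best=1620 via (C,hash)
  {ABDE}: card=500; try (E,hash)→2340, (B,hash)→2740, (E,nl_idx)→2840, (E,merge)→2930, (B,nl_idx)→5140, (B,merge)→6990 …(+2); best=2340 via (E,hash)
  {ABCD}: card=3600; try (C,hash)→2460, (C,merge)→3000, (C,nl_idx)→5940, (A,hash)→6300, (C,nl)→8820, (A,nl_idx)→26220 …(+2); best=2460 via (C,hash)
  {ABCDE}: card=15000; try (C,hash)→3560, (E,hash)→6660, (C,merge)→7760, (C,nl_idx)→20340, (C,nl)→32340, (E,nl_idx)→39060 …(+2); best=3560 via (C,hash)

3560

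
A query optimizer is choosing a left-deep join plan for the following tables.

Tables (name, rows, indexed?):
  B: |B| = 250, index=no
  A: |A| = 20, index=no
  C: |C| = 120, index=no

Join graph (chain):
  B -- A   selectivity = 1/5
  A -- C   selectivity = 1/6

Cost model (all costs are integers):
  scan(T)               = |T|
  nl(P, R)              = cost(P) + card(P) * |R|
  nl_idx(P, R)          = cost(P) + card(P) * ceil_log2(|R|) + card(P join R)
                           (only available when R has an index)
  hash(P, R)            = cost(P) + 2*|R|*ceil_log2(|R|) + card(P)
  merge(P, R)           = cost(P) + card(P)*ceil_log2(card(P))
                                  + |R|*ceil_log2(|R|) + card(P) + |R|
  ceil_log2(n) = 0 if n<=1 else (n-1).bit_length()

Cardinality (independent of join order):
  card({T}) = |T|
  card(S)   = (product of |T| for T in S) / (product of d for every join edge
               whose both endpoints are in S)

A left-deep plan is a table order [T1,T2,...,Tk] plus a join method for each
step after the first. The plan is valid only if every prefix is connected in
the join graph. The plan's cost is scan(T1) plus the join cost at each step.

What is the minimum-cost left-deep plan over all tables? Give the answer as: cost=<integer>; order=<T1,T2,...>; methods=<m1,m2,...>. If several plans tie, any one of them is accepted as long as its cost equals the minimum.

cost=3380; order=B,A,C; methods=hash,hash

Selinger DP (subsets sized 1..n):
  {B}: scan cost=250, card=250
  {A}: scan cost=20, card=20
  {C}: scan cost=120, card=120
  {AB}: card=1000; try (A,hash)→700, (B,merge)→2390, (A,merge)→2620, (B,hash)→4040, (B,nl)→5020, (A,nl)→5250; best=700 via (A,hash)
  {AC}: card=400; try (A,hash)→440, (C,merge)→1100, (A,merge)→1200, (C,hash)→1720, (C,nl)→2420, (A,nl)→2520; best=440 via (A,hash)
  {ABC}: card=20000; try (C,hash)→3380, (B,hash)→4840, (B,merge)→6690, (C,merge)→12660, (B,nl)→100440, (C,nl)→120700; best=3380 via (C,hash)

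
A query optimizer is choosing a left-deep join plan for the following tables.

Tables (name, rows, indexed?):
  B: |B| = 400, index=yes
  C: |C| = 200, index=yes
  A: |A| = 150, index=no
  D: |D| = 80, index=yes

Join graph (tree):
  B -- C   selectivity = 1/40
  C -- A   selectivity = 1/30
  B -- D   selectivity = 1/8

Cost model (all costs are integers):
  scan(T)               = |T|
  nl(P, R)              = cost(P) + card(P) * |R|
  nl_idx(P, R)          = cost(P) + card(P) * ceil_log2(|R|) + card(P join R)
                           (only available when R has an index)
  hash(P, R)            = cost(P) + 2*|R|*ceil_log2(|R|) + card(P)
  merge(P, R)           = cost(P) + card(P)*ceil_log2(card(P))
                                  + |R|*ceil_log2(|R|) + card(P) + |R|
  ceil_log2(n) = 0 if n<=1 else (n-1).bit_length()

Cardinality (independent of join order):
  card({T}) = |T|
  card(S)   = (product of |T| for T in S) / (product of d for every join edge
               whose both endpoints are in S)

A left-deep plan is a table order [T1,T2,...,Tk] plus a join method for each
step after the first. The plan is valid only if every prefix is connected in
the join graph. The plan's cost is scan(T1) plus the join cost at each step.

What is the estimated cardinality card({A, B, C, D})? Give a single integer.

Tables in S: A(150), B(400), C(200), D(80)
Edges inside S: B-C(d=40), C-A(d=30), B-D(d=8)
numerator = 150 * 400 * 200 * 80 = 960000000
denominator = 40 * 30 * 8 = 9600
card(S) = 960000000 / 9600 = 100000

100000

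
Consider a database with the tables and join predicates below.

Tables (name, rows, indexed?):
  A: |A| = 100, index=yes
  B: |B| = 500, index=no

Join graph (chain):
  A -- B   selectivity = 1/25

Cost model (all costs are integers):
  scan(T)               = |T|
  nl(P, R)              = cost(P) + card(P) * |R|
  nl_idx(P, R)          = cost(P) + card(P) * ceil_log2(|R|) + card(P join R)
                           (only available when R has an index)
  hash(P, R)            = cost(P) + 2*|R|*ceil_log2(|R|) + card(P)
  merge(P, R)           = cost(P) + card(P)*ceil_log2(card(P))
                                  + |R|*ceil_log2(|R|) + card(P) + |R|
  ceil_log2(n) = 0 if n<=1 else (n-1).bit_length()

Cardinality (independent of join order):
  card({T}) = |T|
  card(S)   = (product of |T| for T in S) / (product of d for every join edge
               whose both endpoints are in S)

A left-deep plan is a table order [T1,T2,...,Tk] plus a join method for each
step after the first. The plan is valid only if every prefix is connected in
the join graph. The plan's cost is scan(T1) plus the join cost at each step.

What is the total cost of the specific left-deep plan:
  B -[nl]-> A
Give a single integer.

step 1: scan B: cost=500, card=500
step 2: join A via nl
    card(P join A) = 500*100/(25) = 2000
    cost = 500 + 500*100 = 50500

50500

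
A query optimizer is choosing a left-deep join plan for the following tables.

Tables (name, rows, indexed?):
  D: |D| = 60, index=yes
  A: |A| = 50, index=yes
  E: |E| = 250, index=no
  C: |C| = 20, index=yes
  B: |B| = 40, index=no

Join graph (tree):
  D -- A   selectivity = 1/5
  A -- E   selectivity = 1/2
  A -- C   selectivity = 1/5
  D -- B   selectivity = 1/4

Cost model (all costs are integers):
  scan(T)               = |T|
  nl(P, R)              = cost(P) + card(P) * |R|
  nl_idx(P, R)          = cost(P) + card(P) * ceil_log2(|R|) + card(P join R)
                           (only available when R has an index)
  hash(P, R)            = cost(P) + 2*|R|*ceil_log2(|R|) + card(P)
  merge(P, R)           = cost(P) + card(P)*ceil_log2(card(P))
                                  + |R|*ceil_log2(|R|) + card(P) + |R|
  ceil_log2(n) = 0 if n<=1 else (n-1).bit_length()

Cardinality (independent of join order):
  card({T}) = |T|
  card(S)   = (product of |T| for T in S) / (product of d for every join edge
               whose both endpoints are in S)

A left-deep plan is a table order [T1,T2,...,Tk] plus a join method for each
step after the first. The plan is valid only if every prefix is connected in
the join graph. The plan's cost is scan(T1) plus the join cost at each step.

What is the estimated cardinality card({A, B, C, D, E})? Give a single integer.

3000000

Tables in S: A(50), B(40), C(20), D(60), E(250)
Edges inside S: D-A(d=5), A-E(d=2), A-C(d=5), D-B(d=4)
numerator = 50 * 40 * 20 * 60 * 250 = 600000000
denominator = 5 * 2 * 5 * 4 = 200
card(S) = 600000000 / 200 = 3000000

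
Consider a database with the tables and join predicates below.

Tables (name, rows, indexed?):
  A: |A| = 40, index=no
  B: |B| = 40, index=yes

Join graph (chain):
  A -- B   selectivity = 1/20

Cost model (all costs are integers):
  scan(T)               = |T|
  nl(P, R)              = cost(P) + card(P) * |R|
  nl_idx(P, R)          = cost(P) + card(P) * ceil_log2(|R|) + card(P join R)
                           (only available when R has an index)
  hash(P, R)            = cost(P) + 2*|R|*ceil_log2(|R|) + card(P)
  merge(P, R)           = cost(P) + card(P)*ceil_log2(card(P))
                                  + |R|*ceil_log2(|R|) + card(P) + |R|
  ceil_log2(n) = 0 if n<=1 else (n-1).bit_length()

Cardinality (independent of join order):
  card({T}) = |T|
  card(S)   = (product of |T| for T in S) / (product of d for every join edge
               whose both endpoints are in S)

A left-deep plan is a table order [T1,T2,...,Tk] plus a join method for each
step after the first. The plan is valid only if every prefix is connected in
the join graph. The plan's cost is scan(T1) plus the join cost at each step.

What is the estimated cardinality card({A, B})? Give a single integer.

Tables in S: A(40), B(40)
Edges inside S: A-B(d=20)
numerator = 40 * 40 = 1600
denominator = 20 = 20
card(S) = 1600 / 20 = 80

80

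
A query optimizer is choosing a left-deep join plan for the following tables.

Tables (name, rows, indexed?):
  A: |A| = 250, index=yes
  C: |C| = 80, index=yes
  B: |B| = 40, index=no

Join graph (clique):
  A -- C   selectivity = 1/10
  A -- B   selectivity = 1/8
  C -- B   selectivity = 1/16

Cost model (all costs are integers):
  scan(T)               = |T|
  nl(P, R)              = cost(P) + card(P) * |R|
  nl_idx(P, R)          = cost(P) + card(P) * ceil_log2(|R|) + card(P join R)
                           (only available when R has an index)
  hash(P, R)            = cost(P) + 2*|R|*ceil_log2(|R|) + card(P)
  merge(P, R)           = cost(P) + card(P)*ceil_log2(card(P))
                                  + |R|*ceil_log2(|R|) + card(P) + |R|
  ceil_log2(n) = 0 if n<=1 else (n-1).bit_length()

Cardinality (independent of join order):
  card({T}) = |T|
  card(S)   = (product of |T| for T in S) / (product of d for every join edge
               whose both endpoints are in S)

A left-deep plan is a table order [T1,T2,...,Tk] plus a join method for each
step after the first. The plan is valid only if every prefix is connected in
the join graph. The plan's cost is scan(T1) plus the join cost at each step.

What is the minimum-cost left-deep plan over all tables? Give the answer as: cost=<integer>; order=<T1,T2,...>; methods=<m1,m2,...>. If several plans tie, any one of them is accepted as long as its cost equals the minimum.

cost=2745; order=B,C,A; methods=nl_idx,nl_idx

Selinger DP (subsets sized 1..n):
  {A}: scan cost=250, card=250
  {C}: scan cost=80, card=80
  {B}: scan cost=40, card=40
  {AC}: card=2000; try (C,hash)→1620, (A,nl_idx)→2720, (A,merge)→2970, (C,merge)→3140, (C,nl_idx)→4000, (A,hash)→4160 …(+2); best=1620 via (C,hash)
  {AB}: card=1250; try (B,hash)→980, (A,nl_idx)→1610, (A,merge)→2570, (B,merge)→2780, (A,hash)→4080, (A,nl)→10040 …(+1); best=980 via (B,hash)
  {BC}: card=200; try (C,nl_idx)→520, (B,hash)→640, (C,merge)→960, (B,merge)→1000, (C,hash)→1200, (C,nl)→3240 …(+1); best=520 via (C,nl_idx)
  {ABC}: card=625; try (A,nl_idx)→2745, (C,hash)→3350, (B,hash)→4100, (A,merge)→4570, (A,hash)→4720, (C,nl_idx)→10355 …(+5); best=2745 via (A,nl_idx)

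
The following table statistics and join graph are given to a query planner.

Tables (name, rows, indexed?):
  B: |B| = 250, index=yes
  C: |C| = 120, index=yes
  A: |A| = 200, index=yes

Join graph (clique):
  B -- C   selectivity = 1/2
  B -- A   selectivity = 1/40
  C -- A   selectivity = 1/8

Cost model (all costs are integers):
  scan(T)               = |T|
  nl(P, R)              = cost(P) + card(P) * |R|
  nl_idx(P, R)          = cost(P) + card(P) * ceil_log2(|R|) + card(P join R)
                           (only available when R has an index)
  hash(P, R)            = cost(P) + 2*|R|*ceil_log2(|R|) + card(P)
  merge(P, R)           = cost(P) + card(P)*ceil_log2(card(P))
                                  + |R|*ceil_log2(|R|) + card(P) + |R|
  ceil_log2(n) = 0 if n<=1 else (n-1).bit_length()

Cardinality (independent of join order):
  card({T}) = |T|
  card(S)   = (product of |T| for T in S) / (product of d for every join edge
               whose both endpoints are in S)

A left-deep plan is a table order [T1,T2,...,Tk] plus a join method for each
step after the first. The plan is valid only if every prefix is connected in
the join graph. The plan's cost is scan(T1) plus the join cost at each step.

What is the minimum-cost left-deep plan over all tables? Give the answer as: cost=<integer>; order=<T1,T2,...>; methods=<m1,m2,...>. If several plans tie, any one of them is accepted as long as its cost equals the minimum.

cost=5980; order=A,B,C; methods=nl_idx,hash

Selinger DP (subsets sized 1..n):
  {B}: scan cost=250, card=250
  {C}: scan cost=120, card=120
  {A}: scan cost=200, card=200
  {BC}: card=15000; try (C,hash)→2180, (B,merge)→3330, (C,merge)→3460, (B,hash)→4240, (B,nl_idx)→16080, (C,nl_idx)→17000 …(+2); best=2180 via (C,hash)
  {AB}: card=1250; try (B,nl_idx)→3050, (A,nl_idx)→3500, (A,hash)→3700, (B,merge)→4250, (A,merge)→4300, (B,hash)→4400 …(+2); best=3050 via (B,nl_idx)
  {AC}: card=3000; try (C,hash)→2080, (A,merge)→2880, (C,merge)→2960, (A,hash)→3440, (A,nl_idx)→4080, (C,nl_idx)→4600 …(+2); best=2080 via (C,hash)
  {ABC}: card=9375; try (C,hash)→5980, (B,hash)→9080, (C,merge)→19010, (A,hash)→20380, (C,nl_idx)→21175, (B,nl_idx)→35455 …(+6); best=5980 via (C,hash)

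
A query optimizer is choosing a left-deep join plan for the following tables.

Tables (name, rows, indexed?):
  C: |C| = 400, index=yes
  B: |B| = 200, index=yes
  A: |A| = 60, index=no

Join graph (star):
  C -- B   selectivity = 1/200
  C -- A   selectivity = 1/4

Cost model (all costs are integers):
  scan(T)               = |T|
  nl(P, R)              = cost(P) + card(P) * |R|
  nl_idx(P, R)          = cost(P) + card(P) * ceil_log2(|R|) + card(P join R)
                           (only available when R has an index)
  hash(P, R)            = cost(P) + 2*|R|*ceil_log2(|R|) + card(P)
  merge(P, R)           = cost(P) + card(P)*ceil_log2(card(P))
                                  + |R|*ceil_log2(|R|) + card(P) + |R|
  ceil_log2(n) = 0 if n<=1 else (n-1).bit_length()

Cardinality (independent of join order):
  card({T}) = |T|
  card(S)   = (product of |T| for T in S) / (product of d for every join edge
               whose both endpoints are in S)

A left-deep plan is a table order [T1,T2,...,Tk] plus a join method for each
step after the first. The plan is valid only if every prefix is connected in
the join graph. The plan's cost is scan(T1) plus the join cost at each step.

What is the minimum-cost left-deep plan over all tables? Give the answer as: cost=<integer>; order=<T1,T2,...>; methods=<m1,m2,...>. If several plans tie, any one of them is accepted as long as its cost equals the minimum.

cost=3520; order=B,C,A; methods=nl_idx,hash

Selinger DP (subsets sized 1..n):
  {C}: scan cost=400, card=400
  {B}: scan cost=200, card=200
  {A}: scan cost=60, card=60
  {BC}: card=400; try (C,nl_idx)→2400, (B,hash)→4000, (B,nl_idx)→4000, (C,merge)→6000, (B,merge)→6200, (C,hash)→7600 …(+2); best=2400 via (C,nl_idx)
  {AC}: card=6000; try (A,hash)→1520, (C,merge)→4480, (A,merge)→4820, (C,nl_idx)→6600, (C,hash)→7320, (C,nl)→24060 …(+1); best=1520 via (A,hash)
  {ABC}: card=6000; try (A,hash)→3520, (A,merge)→6820, (B,hash)→10720, (A,nl)→26400, (B,nl_idx)→55520, (B,merge)→87320 …(+1); best=3520 via (A,hash)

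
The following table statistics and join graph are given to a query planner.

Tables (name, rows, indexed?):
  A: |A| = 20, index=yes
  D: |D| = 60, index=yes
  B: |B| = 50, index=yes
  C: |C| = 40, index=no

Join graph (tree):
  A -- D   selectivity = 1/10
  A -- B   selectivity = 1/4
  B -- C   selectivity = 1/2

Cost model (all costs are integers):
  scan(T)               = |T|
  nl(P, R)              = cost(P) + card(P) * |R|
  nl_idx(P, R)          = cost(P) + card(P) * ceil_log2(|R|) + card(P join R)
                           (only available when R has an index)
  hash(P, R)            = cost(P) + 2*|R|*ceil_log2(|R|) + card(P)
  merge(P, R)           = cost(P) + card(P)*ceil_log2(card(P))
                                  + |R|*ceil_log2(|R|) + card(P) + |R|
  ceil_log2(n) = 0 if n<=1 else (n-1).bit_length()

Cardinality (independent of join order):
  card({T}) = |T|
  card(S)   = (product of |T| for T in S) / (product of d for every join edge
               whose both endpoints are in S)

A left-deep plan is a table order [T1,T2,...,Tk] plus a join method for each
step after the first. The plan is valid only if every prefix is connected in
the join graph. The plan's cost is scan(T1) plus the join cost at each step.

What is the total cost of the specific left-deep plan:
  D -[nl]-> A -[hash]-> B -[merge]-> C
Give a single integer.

20260

step 1: scan D: cost=60, card=60
step 2: join A via nl
    card(P join A) = 60*20/(10) = 120
    cost = 60 + 60*20 = 1260
step 3: join B via hash
    card(P join B) = 120*50/(4) = 1500
    cost = 1260 + 2*50*6 + 120 = 1980
step 4: join C via merge
    card(P join C) = 1500*40/(2) = 30000
    cost = 1980 + 1500*11 + 40*6 + 1500 + 40 = 20260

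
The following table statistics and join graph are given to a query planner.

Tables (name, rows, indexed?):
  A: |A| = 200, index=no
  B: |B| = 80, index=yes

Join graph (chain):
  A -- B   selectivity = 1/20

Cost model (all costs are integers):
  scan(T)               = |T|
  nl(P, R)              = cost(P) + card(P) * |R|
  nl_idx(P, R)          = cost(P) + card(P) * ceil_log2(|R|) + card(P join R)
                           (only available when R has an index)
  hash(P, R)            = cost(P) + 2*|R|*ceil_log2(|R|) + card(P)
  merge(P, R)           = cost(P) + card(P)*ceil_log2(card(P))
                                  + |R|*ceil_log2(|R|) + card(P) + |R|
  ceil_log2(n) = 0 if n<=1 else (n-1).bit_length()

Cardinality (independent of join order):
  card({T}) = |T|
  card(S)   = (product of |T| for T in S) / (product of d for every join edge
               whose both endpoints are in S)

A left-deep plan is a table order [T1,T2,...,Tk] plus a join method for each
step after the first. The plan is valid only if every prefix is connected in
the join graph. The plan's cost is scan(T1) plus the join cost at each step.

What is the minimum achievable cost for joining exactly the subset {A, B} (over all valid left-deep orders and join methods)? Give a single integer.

1520

Selinger DP over subsets of {A,B}:
  {A}: scan cost=200, card=200
  {B}: scan cost=80, card=80
  {AB}: card=800; try (B,hash)→1520, (B,nl_idx)→2400, (A,merge)→2520, (B,merge)→2640, (A,hash)→3360, (A,nl)→16080 …(+1); best=1520 via (B,hash)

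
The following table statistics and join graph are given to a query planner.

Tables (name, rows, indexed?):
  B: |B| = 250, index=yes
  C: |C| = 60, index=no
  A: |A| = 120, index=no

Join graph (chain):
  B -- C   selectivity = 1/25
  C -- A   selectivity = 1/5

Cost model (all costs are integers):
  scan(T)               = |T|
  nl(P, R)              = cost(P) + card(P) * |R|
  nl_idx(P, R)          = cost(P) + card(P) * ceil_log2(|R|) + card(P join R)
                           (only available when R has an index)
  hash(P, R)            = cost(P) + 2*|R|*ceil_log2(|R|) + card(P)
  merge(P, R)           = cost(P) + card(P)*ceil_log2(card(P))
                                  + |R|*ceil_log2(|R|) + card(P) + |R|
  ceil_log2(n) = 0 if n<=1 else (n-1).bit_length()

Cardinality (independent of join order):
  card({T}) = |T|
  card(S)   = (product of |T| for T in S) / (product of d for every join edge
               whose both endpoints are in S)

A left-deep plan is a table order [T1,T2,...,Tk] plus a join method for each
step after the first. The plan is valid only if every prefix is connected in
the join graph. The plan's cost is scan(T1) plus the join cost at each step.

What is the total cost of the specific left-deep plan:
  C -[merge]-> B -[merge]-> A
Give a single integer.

10290

step 1: scan C: cost=60, card=60
step 2: join B via merge
    card(P join B) = 60*250/(25) = 600
    cost = 60 + 60*6 + 250*8 + 60 + 250 = 2730
step 3: join A via merge
    card(P join A) = 600*120/(5) = 14400
    cost = 2730 + 600*10 + 120*7 + 600 + 120 = 10290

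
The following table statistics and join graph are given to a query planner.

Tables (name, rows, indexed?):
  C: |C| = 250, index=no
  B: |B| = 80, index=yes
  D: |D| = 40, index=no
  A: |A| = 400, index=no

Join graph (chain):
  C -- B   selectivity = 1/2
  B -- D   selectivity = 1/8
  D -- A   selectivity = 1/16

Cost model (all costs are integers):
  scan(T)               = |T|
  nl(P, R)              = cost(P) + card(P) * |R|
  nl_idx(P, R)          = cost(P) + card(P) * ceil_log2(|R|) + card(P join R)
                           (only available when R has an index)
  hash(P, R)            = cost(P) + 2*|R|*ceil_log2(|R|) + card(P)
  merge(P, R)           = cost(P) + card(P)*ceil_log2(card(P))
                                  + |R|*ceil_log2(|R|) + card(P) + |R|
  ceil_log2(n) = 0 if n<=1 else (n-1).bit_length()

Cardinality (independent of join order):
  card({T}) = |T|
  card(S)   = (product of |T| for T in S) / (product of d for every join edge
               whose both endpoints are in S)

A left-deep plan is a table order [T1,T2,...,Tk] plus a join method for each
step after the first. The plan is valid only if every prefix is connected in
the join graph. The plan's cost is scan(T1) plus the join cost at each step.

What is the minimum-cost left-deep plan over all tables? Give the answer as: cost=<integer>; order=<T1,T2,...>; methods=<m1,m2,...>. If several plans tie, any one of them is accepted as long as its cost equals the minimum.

cost=17400; order=A,D,B,C; methods=hash,hash,hash

Selinger DP (subsets sized 1..n):
  {C}: scan cost=250, card=250
  {B}: scan cost=80, card=80
  {D}: scan cost=40, card=40
  {A}: scan cost=400, card=400
  {BC}: card=10000; try (B,hash)→1620, (C,merge)→2970, (B,merge)→3140, (C,hash)→4160, (B,nl_idx)→12000, (C,nl)→20080 …(+1); best=1620 via (B,hash)
  {BD}: card=400; try (D,hash)→640, (B,nl_idx)→720, (B,merge)→960, (D,merge)→1000, (B,hash)→1200, (B,nl)→3240 …(+1); best=640 via (D,hash)
  {AD}: card=1000; try (D,hash)→1280, (A,merge)→4320, (D,merge)→4680, (A,hash)→7280, (A,nl)→16040, (D,nl)→16400; best=1280 via (D,hash)
  {BCD}: card=50000; try (C,hash)→5040, (C,merge)→6890, (D,hash)→12100, (C,nl)→100640, (D,merge)→151900, (D,nl)→401620; best=5040 via (C,hash)
  {ABD}: card=10000; try (B,hash)→3400, (A,hash)→8240, (A,merge)→8640, (B,merge)→12920, (B,nl_idx)→18280, (B,nl)→81280 …(+1); best=3400 via (B,hash)
  {ABCD}: card=1250000; try (C,hash)→17400, (A,hash)→62240, (C,merge)→155650, (A,merge)→859040, (C,nl)→2503400, (A,nl)→20005040; best=17400 via (C,hash)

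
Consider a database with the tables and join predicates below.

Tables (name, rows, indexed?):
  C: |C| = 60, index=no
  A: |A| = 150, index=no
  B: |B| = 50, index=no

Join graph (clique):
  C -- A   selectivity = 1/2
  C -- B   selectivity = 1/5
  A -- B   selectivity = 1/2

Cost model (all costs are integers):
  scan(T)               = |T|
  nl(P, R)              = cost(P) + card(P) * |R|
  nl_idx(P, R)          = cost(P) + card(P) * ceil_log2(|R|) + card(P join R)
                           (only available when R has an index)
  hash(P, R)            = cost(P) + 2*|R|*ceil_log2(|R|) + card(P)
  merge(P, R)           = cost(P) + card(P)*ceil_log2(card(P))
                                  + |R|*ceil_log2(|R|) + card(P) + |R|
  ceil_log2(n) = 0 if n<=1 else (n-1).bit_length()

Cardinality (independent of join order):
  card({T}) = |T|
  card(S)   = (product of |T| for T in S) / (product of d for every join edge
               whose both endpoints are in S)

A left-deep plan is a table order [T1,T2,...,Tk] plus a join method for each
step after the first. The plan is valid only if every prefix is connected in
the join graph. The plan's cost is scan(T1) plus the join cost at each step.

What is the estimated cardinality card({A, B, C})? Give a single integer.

22500

Tables in S: A(150), B(50), C(60)
Edges inside S: C-A(d=2), C-B(d=5), A-B(d=2)
numerator = 150 * 50 * 60 = 450000
denominator = 2 * 5 * 2 = 20
card(S) = 450000 / 20 = 22500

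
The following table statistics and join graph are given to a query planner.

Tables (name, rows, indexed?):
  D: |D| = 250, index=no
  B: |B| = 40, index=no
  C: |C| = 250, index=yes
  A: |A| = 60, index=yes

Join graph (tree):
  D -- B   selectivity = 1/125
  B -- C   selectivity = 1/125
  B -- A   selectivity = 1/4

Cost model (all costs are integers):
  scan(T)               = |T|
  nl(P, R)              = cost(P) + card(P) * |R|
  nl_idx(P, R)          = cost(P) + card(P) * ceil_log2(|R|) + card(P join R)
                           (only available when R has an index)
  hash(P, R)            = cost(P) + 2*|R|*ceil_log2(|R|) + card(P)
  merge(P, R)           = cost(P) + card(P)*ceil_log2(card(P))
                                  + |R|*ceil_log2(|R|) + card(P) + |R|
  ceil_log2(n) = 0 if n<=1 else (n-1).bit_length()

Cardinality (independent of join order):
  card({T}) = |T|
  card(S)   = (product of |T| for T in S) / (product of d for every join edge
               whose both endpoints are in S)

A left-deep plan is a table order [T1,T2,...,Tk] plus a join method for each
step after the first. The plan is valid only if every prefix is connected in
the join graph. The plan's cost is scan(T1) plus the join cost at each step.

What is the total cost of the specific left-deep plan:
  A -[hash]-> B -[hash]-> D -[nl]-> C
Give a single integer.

305200

step 1: scan A: cost=60, card=60
step 2: join B via hash
    card(P join B) = 60*40/(4) = 600
    cost = 60 + 2*40*6 + 60 = 600
step 3: join D via hash
    card(P join D) = 600*250/(125) = 1200
    cost = 600 + 2*250*8 + 600 = 5200
step 4: join C via nl
    card(P join C) = 1200*250/(125) = 2400
    cost = 5200 + 1200*250 = 305200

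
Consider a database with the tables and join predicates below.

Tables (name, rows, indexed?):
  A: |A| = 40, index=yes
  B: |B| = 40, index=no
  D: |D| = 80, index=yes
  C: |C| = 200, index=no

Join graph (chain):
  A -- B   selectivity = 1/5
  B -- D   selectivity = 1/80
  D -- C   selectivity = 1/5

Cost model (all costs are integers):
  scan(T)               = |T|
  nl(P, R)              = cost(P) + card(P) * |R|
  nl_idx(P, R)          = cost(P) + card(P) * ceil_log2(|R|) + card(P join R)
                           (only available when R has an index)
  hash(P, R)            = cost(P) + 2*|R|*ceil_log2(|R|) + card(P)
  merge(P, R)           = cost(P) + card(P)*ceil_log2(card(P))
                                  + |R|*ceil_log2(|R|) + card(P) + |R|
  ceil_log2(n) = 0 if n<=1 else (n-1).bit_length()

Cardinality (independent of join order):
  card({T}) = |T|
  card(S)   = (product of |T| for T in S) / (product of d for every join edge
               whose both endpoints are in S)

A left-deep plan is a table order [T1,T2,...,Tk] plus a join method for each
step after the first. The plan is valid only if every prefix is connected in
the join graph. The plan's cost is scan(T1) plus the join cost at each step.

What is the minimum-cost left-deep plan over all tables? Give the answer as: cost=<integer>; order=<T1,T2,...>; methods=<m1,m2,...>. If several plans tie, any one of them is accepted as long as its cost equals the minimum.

cost=4400; order=B,D,A,C; methods=nl_idx,hash,hash

Selinger DP (subsets sized 1..n):
  {A}: scan cost=40, card=40
  {B}: scan cost=40, card=40
  {D}: scan cost=80, card=80
  {C}: scan cost=200, card=200
  {AB}: card=320; try (B,hash)→560, (A,hash)→560, (B,merge)→600, (A,merge)→600, (A,nl_idx)→600, (B,nl)→1640 …(+1); best=560 via (B,hash)
  {BD}: card=40; try (D,nl_idx)→360, (B,hash)→640, (D,merge)→960, (B,merge)→1000, (D,hash)→1200, (D,nl)→3240 …(+1); best=360 via (D,nl_idx)
  {CD}: card=3200; try (D,hash)→1520, (C,merge)→2520, (D,merge)→2640, (C,hash)→3360, (D,nl_idx)→4800, (C,nl)→16080 …(+1); best=1520 via (D,hash)
  {ABD}: card=320; try (A,hash)→880, (A,merge)→920, (A,nl_idx)→920, (A,nl)→1960, (D,hash)→2000, (D,nl_idx)→3120 …(+2); best=880 via (A,hash)
  {BCD}: card=1600; try (C,merge)→2440, (C,hash)→3600, (B,hash)→5200, (C,nl)→8360, (B,merge)→43400, (B,nl)→129520; best=2440 via (C,merge)
  {ABCD}: card=12800; try (C,hash)→4400, (A,hash)→4520, (C,merge)→5880, (A,merge)→21920, (A,nl_idx)→24840, (C,nl)→64880 …(+1); best=4400 via (C,hash)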